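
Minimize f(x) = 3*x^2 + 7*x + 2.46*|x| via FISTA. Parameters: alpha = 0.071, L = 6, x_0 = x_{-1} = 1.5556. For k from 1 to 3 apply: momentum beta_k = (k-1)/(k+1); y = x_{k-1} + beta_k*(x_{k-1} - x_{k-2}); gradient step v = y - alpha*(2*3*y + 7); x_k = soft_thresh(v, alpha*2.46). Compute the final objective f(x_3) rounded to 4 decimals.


FISTA on f(x) = 3*x^2 + 7*x + 2.46*|x|
L = 6, alpha = 0.071
Iteration 1: beta = 0.0, y = 1.5556 + 0.0*(1.5556 - 1.5556) = 1.5556
  grad(y) = 16.3336, v = y - alpha*grad = 0.3959
  prox(v) = soft_thresh(0.3959, 0.1747) = 0.2213
Iteration 2: beta = 0.3333, y = 0.2213 + 0.3333*(0.2213 - 1.5556) = -0.2235
  grad(y) = 5.6588, v = y - alpha*grad = -0.6253
  prox(v) = soft_thresh(-0.6253, 0.1747) = -0.4506
Iteration 3: beta = 0.5, y = -0.4506 + 0.5*(-0.4506 - 0.2213) = -0.7866
  grad(y) = 2.2804, v = y - alpha*grad = -0.9485
  prox(v) = soft_thresh(-0.9485, 0.1747) = -0.7738
f(x_3) = 3*(-0.7738)^2 + 7*(-0.7738) + 2.46*|-0.7738| = -1.7167


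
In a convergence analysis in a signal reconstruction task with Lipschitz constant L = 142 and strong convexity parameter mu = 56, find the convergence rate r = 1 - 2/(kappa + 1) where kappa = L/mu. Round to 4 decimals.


Step 1: Compute the condition number.
kappa = L/mu = 142/56 = 2.5357
Step 2: Compute the convergence rate.
r = 1 - 2/(kappa + 1) = 1 - 2*mu/(L + mu) = (L - mu)/(L + mu) = 86/198 = 0.4343


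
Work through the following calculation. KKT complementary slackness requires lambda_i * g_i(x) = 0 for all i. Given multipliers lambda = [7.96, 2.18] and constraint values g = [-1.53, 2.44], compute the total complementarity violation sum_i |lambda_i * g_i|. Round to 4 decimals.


KKT complementary slackness check:
lambda_1 * g_1 = 7.96 * -1.53 = -12.1788
lambda_2 * g_2 = 2.18 * 2.44 = 5.3192
Total violation = 12.1788 + 5.3192 = 17.498


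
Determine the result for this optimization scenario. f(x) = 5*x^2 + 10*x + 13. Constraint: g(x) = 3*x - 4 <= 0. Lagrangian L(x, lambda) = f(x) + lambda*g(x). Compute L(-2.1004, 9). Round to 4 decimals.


Step 1: Evaluate f(x).
f(-2.1004) = 5*(-2.1004)^2 + 10*(-2.1004) + 13 = 14.0544
Step 2: Evaluate g(x).
g(-2.1004) = 3*-2.1004 - 4 = -10.3012
Step 3: Compute Lagrangian.
L = 14.0544 + 9*-10.3012 = -78.6564


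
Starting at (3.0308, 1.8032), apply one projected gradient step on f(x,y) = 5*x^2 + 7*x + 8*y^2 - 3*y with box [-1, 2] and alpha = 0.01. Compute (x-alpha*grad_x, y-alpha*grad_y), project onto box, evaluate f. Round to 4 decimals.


Step 1: Compute gradient at (3.0308, 1.8032).
grad_x = 2*5*3.0308 + 7 = 37.308
grad_y = 2*8*1.8032 - 3 = 25.8512
Step 2: Gradient step.
x_raw = 3.0308 - 0.01*37.308 = 2.6577
y_raw = 1.8032 - 0.01*25.8512 = 1.5447
Step 3: Project onto [-1, 2].
x_proj = clip(2.6577) = 2.0
y_proj = clip(1.5447) = 1.5447
Step 4: Evaluate f.
f(2.0, 1.5447) = 48.4544


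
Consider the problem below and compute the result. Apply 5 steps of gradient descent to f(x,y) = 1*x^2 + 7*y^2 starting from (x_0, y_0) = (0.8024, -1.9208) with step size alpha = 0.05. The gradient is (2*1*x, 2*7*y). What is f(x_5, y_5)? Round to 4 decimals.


Gradient descent on f(x,y) = 1*x^2 + 7*y^2.
Starting point: (0.8024, -1.9208), alpha = 0.05
Step 1: grad_x = 2*1*0.8024 = 1.6048, grad_y = 2*7*-1.9208 = -26.8912
  x_1 = 0.8024 - 0.05*1.6048 = 0.7222
  y_1 = -1.9208 - 0.05*-26.8912 = -0.5762
Step 2: grad_x = 2*1*0.7222 = 1.4443, grad_y = 2*7*-0.5762 = -8.0674
  x_2 = 0.7222 - 0.05*1.4443 = 0.6499
  y_2 = -0.5762 - 0.05*-8.0674 = -0.1729
Step 3: grad_x = 2*1*0.6499 = 1.2999, grad_y = 2*7*-0.1729 = -2.4202
  x_3 = 0.6499 - 0.05*1.2999 = 0.5849
  y_3 = -0.1729 - 0.05*-2.4202 = -0.0519
Step 4: grad_x = 2*1*0.5849 = 1.1699, grad_y = 2*7*-0.0519 = -0.7261
  x_4 = 0.5849 - 0.05*1.1699 = 0.5265
  y_4 = -0.0519 - 0.05*-0.7261 = -0.0156
Step 5: grad_x = 2*1*0.5265 = 1.0529, grad_y = 2*7*-0.0156 = -0.2178
  x_5 = 0.5265 - 0.05*1.0529 = 0.4738
  y_5 = -0.0156 - 0.05*-0.2178 = -0.0047
f(0.4738, -0.0047) = 1*0.4738^2 + 7*(-0.0047)^2 = 0.2246


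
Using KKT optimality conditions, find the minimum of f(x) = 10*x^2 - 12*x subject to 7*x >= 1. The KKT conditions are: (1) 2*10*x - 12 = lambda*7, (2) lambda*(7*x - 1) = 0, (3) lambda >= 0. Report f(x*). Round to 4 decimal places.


Step 1: Try lambda = 0 (constraint inactive).
Stationarity: 2*10*x - 12 = 0
x* = 12/(2*10) = 0.6
Check constraint: 7*0.6 = 4.2 >= 1 -- satisfied.
Step 2: Compute optimal value.
f(x*) = 10*0.6^2 - 12*0.6 = -3.6


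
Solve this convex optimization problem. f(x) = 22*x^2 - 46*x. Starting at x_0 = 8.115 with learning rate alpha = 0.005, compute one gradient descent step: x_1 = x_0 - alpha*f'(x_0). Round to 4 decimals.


We compute the gradient at x_0 and apply the update.
f'(x) = 44*x - 46
f'(8.115) = 44*8.115 - 46 = 311.06
x_1 = 8.115 - 0.005*311.06 = 6.5597


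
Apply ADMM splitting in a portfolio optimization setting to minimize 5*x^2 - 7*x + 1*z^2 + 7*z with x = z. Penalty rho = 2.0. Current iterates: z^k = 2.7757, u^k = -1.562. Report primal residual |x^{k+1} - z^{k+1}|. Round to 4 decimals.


ADMM iteration with rho = 2.0, z^k = 2.7757, u^k = -1.562
Step 1: x-update.
Minimize 5*x^2 - 7*x + (2.0/2)*(x - 2.7757 - 1.562)^2
FOC: (2*5 + 2.0)*x = 7 + 2.0*(2.7757 + 1.562)
x^{k+1} = 1.3063
Step 2: z-update.
Minimize 1*z^2 + 7*z + (2.0/2)*(1.3063 - z - 1.562)^2
FOC: (2*1 + 2.0)*z = -7 + 2.0*(1.3063 - 1.562)
z^{k+1} = -1.8779
Step 3: u-update.
u^{k+1} = -1.562 + 1.3063 + 1.8779 = 1.6221
Step 4: Primal residual = |1.3063 + 1.8779| = 3.1841


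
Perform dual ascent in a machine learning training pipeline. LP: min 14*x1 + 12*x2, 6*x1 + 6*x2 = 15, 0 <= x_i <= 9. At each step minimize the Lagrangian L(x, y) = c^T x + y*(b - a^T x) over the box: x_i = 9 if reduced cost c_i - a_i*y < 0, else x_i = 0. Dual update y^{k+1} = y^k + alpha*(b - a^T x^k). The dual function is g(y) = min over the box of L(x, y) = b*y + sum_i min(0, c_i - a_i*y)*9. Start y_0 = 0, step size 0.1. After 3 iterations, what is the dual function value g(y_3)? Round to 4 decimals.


Dual ascent for LP: min 14*x1 + 12*x2, 6*x1 + 6*x2 = 15, 0 <= x_i <= 9
Step 1: y^k = 0.0, reduced costs: (14.0, 12.0)
  x^k = (0.0, 0.0), subgradient = b - a^T x = 15.0
  y^{k+1} = 0.0 + 0.1*15.0 = 1.5
Step 2: y^k = 1.5, reduced costs: (5.0, 3.0)
  x^k = (0.0, 0.0), subgradient = b - a^T x = 15.0
  y^{k+1} = 1.5 + 0.1*15.0 = 3.0
Step 3: y^k = 3.0, reduced costs: (-4.0, -6.0)
  x^k = (9.0, 9.0), subgradient = b - a^T x = -93.0
  y^{k+1} = 3.0 + 0.1*-93.0 = -6.3
Dual objective at y_3 = -6.3: reduced costs (51.8, 49.8), box minimizer x = (0.0, 0.0)
g(y_3) = b*y + (c1 - a1*y)*x1 + (c2 - a2*y)*x2 = 15*(-6.3) + 51.8*0.0 + 49.8*0.0 = -94.5 + 0.0 + 0.0 = -94.5


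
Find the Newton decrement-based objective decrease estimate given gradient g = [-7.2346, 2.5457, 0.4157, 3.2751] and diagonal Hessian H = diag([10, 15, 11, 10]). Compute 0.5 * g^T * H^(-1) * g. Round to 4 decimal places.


Step 1: H is diagonal, so H^(-1) * g = [-0.7235, 0.1697, 0.0378, 0.3275].
Step 2: g^T H^(-1) g = sum_i g_i^2 / H_ii
  = (-7.2346)^2/10 + (2.5457)^2/15 + (0.4157)^2/11 + (3.2751)^2/10
  = 5.2339 + 0.432 + 0.0157 + 1.0726 = 6.7543
Step 3: Objective decrease = 0.5 * g^T H^(-1) g = 3.3772


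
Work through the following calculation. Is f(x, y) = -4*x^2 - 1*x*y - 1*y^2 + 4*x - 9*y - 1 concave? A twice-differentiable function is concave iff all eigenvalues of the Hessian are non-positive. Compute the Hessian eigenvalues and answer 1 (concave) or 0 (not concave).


The Hessian of f(x,y) = -4*x^2 - 1*x*y - 1*y^2 + 4*x - 9*y - 1 is:
H = [[-8, -1], [-1, -2]]
Trace = -8 - 2 = -10
Determinant = -8*-2 - (-1)^2 = 15
Discriminant = (-10)^2 - 4*15 = 40.0
Eigenvalues: lambda_1 = -8.1623, lambda_2 = -1.8377
The function is concave.

1


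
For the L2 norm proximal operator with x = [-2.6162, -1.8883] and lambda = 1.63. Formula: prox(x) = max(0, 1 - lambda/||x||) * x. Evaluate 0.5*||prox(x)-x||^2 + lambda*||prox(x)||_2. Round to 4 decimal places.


Step 1: Compute ||x||.
||x|| = 3.2265
Step 2: Compute scaling factor.
scale = max(0, 1 - 1.63/3.2265) = 0.4948
Step 3: prox(x) = [-1.2945, -0.9343]
||prox(x)|| = 1.5965
Step 4: Proximal objective.
0.5*||prox-x||^2 = 1.3285
lambda*||prox|| = 2.6023
Total = 3.9307


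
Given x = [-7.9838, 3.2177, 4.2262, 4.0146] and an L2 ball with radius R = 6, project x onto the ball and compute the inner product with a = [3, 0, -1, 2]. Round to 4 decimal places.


Step 1: Compute ||x|| (intermediates to 6 decimals).
||x|| = sqrt((-7.9838)^2 + 3.2177^2 + 4.2262^2 + 4.0146^2) = 10.395789
Step 2: Project.
Since ||x|| > R, scale = R/||x|| = 6/10.395789 = 0.577157, proj(x) = scale * x
proj(x) = [-4.607906, 1.857118, 2.439181, 2.317054]
Step 3: Dot product.
a^T * proj(x) = 3*(-4.607906) + 0*1.857118 - 1*2.439181 + 2*2.317054 = -11.6288


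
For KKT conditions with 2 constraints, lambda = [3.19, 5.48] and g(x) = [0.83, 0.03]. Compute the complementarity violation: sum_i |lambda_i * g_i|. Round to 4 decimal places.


KKT complementary slackness check:
lambda_1 * g_1 = 3.19 * 0.83 = 2.6477
lambda_2 * g_2 = 5.48 * 0.03 = 0.1644
Total violation = 2.6477 + 0.1644 = 2.8121


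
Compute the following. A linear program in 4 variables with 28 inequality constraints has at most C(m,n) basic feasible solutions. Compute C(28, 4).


Each vertex corresponds to some choice of n active constraints out of m, so the number of vertices is at most C(m, n) = m! / (n!(m-n)!).
m = 28, n = 4
Numerator: 28 * 27 * 26 * 25
Denominator: 4! = 24
C(28, 4) = 20475


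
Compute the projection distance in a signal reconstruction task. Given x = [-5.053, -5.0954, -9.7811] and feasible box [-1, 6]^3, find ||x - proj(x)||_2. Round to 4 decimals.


Project each component onto [-1, 6].
clip(-5.053) = -1.0, clip(-5.0954) = -1.0, clip(-9.7811) = -1.0
Projection = [-1.0, -1.0, -1.0]
Squared diffs: [16.4268, 16.7723, 77.1077]
Distance = sqrt(110.3068) = 10.5027


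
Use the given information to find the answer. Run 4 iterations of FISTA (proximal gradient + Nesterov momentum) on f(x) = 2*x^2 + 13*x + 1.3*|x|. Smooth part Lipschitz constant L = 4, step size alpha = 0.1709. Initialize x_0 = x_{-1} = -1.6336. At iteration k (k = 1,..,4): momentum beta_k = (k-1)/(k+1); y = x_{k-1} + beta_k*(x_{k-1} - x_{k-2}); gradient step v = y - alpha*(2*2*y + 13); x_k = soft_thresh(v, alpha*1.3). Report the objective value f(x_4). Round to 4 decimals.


FISTA on f(x) = 2*x^2 + 13*x + 1.3*|x|
L = 4, alpha = 0.1709
Iteration 1: beta = 0.0, y = -1.6336 + 0.0*(-1.6336 + 1.6336) = -1.6336
  grad(y) = 6.4656, v = y - alpha*grad = -2.7386
  prox(v) = soft_thresh(-2.7386, 0.2222) = -2.5164
Iteration 2: beta = 0.3333, y = -2.5164 + 0.3333*(-2.5164 + 1.6336) = -2.8107
  grad(y) = 1.7573, v = y - alpha*grad = -3.111
  prox(v) = soft_thresh(-3.111, 0.2222) = -2.8888
Iteration 3: beta = 0.5, y = -2.8888 + 0.5*(-2.8888 + 2.5164) = -3.075
  grad(y) = 0.6998, v = y - alpha*grad = -3.1946
  prox(v) = soft_thresh(-3.1946, 0.2222) = -2.9725
Iteration 4: beta = 0.6, y = -2.9725 + 0.6*(-2.9725 + 2.8888) = -3.0227
  grad(y) = 0.9094, v = y - alpha*grad = -3.1781
  prox(v) = soft_thresh(-3.1781, 0.2222) = -2.9559
f(x_4) = 2*(-2.9559)^2 + 13*(-2.9559) + 1.3*|-2.9559| = -17.1093


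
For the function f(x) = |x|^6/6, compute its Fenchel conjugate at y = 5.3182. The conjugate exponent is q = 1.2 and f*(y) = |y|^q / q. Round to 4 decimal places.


The conjugate exponent q satisfies 1/p + 1/q = 1.
p = 6, so q = 6/(6 - 1) = 1.2
|y|^q = 5.3182^1.2 = 7.4288
f*(5.3182) = 7.4288 / 1.2 = 6.1907


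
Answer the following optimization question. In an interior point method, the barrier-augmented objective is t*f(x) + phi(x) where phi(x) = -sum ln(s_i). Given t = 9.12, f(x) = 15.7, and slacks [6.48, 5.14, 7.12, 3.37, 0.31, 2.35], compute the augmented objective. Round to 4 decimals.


Step 1: Compute log-barrier.
ln values: [1.8687, 1.6371, 1.9629, 1.2149, -1.1712, 0.8544]
phi = -(1.8687 + 1.6371 + 1.9629 + 1.2149 - 1.1712 + 0.8544) = -6.3668
Step 2: Compute augmented objective.
t*f(x) = 9.12*15.7 = 143.184
Total = 143.184 - 6.3668 = 136.8172


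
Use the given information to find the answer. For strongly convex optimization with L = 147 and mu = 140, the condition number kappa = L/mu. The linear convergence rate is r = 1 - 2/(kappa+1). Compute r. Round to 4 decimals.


Step 1: Compute the condition number.
kappa = L/mu = 147/140 = 1.05
Step 2: Compute the convergence rate.
r = 1 - 2/(kappa + 1) = 1 - 2*mu/(L + mu) = (L - mu)/(L + mu) = 7/287 = 0.0244


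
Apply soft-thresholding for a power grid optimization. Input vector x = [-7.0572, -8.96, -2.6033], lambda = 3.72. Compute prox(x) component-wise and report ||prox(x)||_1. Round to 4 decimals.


Soft-thresholding with lambda = 3.72:
prox(-7.0572) = sign(-7.0572)*max(|-7.0572| - 3.72, 0) = -3.3372
prox(-8.96) = sign(-8.96)*max(|-8.96| - 3.72, 0) = -5.24
prox(-2.6033) = sign(-2.6033)*max(|-2.6033| - 3.72, 0) = 0.0
prox(x) = [-3.3372, -5.24, 0.0]
||prox(x)||_1 = 3.3372 + 5.24 + 0.0 = 8.5772


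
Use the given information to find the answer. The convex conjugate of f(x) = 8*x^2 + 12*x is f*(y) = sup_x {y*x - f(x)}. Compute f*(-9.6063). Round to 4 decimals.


f*(y) = sup_x {y*x - a*x^2 - b*x} = sup_x {(y-b)*x - a*x^2}
FOC: (y - b) - 2a*x = 0 => x* = (y - b)/(2a)
x* = (-9.6063 - 12)/(2*8) = -1.3504
f*(-9.6063) = (y-b)^2/(4a) = (-9.6063 - 12)^2/(4*8)
= 466.8322/32 = 14.5885


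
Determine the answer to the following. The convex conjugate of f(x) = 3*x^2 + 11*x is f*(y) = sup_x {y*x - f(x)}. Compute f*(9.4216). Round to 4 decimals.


f*(y) = sup_x {y*x - a*x^2 - b*x} = sup_x {(y-b)*x - a*x^2}
FOC: (y - b) - 2a*x = 0 => x* = (y - b)/(2a)
x* = (9.4216 - 11)/(2*3) = -0.2631
f*(9.4216) = (y-b)^2/(4a) = (9.4216 - 11)^2/(4*3)
= 2.4913/12 = 0.2076


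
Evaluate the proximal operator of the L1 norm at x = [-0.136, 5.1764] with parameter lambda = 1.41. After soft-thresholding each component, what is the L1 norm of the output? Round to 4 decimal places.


Soft-thresholding with lambda = 1.41:
prox(-0.136) = sign(-0.136)*max(|-0.136| - 1.41, 0) = 0.0
prox(5.1764) = sign(5.1764)*max(|5.1764| - 1.41, 0) = 3.7664
prox(x) = [0.0, 3.7664]
||prox(x)||_1 = 0.0 + 3.7664 = 3.7664


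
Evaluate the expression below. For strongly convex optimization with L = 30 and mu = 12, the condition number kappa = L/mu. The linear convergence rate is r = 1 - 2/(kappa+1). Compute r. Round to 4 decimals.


Step 1: Compute the condition number.
kappa = L/mu = 30/12 = 2.5
Step 2: Compute the convergence rate.
r = 1 - 2/(kappa + 1) = 1 - 2*mu/(L + mu) = (L - mu)/(L + mu) = 18/42 = 0.4286


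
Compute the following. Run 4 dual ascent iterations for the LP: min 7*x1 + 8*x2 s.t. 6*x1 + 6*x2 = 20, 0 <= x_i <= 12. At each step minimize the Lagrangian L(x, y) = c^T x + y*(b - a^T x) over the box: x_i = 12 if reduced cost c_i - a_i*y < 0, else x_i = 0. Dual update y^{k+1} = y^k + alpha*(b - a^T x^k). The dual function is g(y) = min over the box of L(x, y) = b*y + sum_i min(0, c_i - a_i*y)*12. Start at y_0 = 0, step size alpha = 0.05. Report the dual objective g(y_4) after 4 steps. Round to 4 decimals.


Dual ascent for LP: min 7*x1 + 8*x2, 6*x1 + 6*x2 = 20, 0 <= x_i <= 12
Step 1: y^k = 0.0, reduced costs: (7.0, 8.0)
  x^k = (0.0, 0.0), subgradient = b - a^T x = 20.0
  y^{k+1} = 0.0 + 0.05*20.0 = 1.0
Step 2: y^k = 1.0, reduced costs: (1.0, 2.0)
  x^k = (0.0, 0.0), subgradient = b - a^T x = 20.0
  y^{k+1} = 1.0 + 0.05*20.0 = 2.0
Step 3: y^k = 2.0, reduced costs: (-5.0, -4.0)
  x^k = (12.0, 12.0), subgradient = b - a^T x = -124.0
  y^{k+1} = 2.0 + 0.05*-124.0 = -4.2
Step 4: y^k = -4.2, reduced costs: (32.2, 33.2)
  x^k = (0.0, 0.0), subgradient = b - a^T x = 20.0
  y^{k+1} = -4.2 + 0.05*20.0 = -3.2
Dual objective at y_4 = -3.2: reduced costs (26.2, 27.2), box minimizer x = (0.0, 0.0)
g(y_4) = b*y + (c1 - a1*y)*x1 + (c2 - a2*y)*x2 = 20*(-3.2) + 26.2*0.0 + 27.2*0.0 = -64.0 + 0.0 + 0.0 = -64.0


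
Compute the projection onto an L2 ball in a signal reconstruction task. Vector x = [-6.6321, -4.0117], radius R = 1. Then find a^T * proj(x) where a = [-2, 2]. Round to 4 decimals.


Step 1: Compute ||x|| (intermediates to 6 decimals).
||x|| = sqrt((-6.6321)^2 + (-4.0117)^2) = 7.751031
Step 2: Project.
Since ||x|| > R, scale = R/||x|| = 1/7.751031 = 0.129015, proj(x) = scale * x
proj(x) = [-0.85564, -0.517569]
Step 3: Dot product.
a^T * proj(x) = -2*(-0.85564) + 2*(-0.517569) = 0.6761


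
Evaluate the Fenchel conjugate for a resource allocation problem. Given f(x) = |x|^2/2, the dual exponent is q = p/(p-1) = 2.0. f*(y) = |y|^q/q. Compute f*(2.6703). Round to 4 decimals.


The conjugate exponent q satisfies 1/p + 1/q = 1.
p = 2, so q = 2/(2 - 1) = 2.0
|y|^q = 2.6703^2.0 = 7.1305
f*(2.6703) = 7.1305 / 2.0 = 3.5653


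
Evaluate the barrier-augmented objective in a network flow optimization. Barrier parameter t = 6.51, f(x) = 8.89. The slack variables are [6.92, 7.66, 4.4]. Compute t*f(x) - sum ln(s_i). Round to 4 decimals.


Step 1: Compute log-barrier.
ln values: [1.9344, 2.036, 1.4816]
phi = -(1.9344 + 2.036 + 1.4816) = -5.452
Step 2: Compute augmented objective.
t*f(x) = 6.51*8.89 = 57.8739
Total = 57.8739 - 5.452 = 52.4219


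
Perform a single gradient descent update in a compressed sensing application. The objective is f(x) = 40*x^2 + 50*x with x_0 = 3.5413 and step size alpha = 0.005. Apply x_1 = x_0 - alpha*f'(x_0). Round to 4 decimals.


We compute the gradient at x_0 and apply the update.
f'(x) = 80*x + 50
f'(3.5413) = 80*3.5413 + 50 = 333.304
x_1 = 3.5413 - 0.005*333.304 = 1.8748


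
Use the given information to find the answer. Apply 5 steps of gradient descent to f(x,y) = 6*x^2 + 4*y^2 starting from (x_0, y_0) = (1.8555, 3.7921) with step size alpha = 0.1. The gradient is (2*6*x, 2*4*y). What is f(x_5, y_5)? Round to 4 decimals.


Gradient descent on f(x,y) = 6*x^2 + 4*y^2.
Starting point: (1.8555, 3.7921), alpha = 0.1
Step 1: grad_x = 2*6*1.8555 = 22.266, grad_y = 2*4*3.7921 = 30.3368
  x_1 = 1.8555 - 0.1*22.266 = -0.3711
  y_1 = 3.7921 - 0.1*30.3368 = 0.7584
Step 2: grad_x = 2*6*-0.3711 = -4.4532, grad_y = 2*4*0.7584 = 6.0674
  x_2 = -0.3711 - 0.1*-4.4532 = 0.0742
  y_2 = 0.7584 - 0.1*6.0674 = 0.1517
Step 3: grad_x = 2*6*0.0742 = 0.8906, grad_y = 2*4*0.1517 = 1.2135
  x_3 = 0.0742 - 0.1*0.8906 = -0.0148
  y_3 = 0.1517 - 0.1*1.2135 = 0.0303
Step 4: grad_x = 2*6*-0.0148 = -0.1781, grad_y = 2*4*0.0303 = 0.2427
  x_4 = -0.0148 - 0.1*-0.1781 = 0.003
  y_4 = 0.0303 - 0.1*0.2427 = 0.0061
Step 5: grad_x = 2*6*0.003 = 0.0356, grad_y = 2*4*0.0061 = 0.0485
  x_5 = 0.003 - 0.1*0.0356 = -0.0006
  y_5 = 0.0061 - 0.1*0.0485 = 0.0012
f(-0.0006, 0.0012) = 6*(-0.0006)^2 + 4*0.0012^2 = 0.0


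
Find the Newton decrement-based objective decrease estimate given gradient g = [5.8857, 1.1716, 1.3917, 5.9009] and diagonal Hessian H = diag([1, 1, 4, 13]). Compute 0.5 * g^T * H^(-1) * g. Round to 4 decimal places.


Step 1: H is diagonal, so H^(-1) * g = [5.8857, 1.1716, 0.3479, 0.4539].
Step 2: g^T H^(-1) g = sum_i g_i^2 / H_ii
  = (5.8857)^2/1 + (1.1716)^2/1 + (1.3917)^2/4 + (5.9009)^2/13
  = 34.6415 + 1.3726 + 0.4842 + 2.6785 = 39.1768
Step 3: Objective decrease = 0.5 * g^T H^(-1) g = 19.5884


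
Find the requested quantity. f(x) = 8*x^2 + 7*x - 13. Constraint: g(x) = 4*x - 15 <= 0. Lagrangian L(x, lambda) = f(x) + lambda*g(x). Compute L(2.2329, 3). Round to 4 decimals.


Step 1: Evaluate f(x).
f(2.2329) = 8*2.2329^2 + 7*2.2329 - 13 = 42.517
Step 2: Evaluate g(x).
g(2.2329) = 4*2.2329 - 15 = -6.0684
Step 3: Compute Lagrangian.
L = 42.517 + 3*-6.0684 = 24.3118


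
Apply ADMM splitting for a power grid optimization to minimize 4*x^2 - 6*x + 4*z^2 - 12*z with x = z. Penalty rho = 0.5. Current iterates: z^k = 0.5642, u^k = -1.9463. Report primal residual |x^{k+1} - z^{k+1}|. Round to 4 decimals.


ADMM iteration with rho = 0.5, z^k = 0.5642, u^k = -1.9463
Step 1: x-update.
Minimize 4*x^2 - 6*x + (0.5/2)*(x - 0.5642 - 1.9463)^2
FOC: (2*4 + 0.5)*x = 6 + 0.5*(0.5642 + 1.9463)
x^{k+1} = 0.8536
Step 2: z-update.
Minimize 4*z^2 - 12*z + (0.5/2)*(0.8536 - z - 1.9463)^2
FOC: (2*4 + 0.5)*z = 12 + 0.5*(0.8536 - 1.9463)
z^{k+1} = 1.3475
Step 3: u-update.
u^{k+1} = -1.9463 + 0.8536 - 1.3475 = -2.4402
Step 4: Primal residual = |0.8536 - 1.3475| = 0.4939


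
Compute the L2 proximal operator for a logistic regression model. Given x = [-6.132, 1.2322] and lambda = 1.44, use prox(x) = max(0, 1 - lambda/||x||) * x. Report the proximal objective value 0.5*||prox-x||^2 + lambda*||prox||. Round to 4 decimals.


Step 1: Compute ||x||.
||x|| = 6.2546
Step 2: Compute scaling factor.
scale = max(0, 1 - 1.44/6.2546) = 0.7698
Step 3: prox(x) = [-4.7202, 0.9485]
||prox(x)|| = 4.8146
Step 4: Proximal objective.
0.5*||prox-x||^2 = 1.0368
lambda*||prox|| = 6.933
Total = 7.9698


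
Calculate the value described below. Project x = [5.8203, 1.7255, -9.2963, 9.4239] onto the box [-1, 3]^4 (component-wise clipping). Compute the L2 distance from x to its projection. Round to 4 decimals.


Project each component onto [-1, 3].
clip(5.8203) = 3.0, clip(1.7255) = 1.7255, clip(-9.2963) = -1.0, clip(9.4239) = 3.0
Projection = [3.0, 1.7255, -1.0, 3.0]
Squared diffs: [7.9541, 0.0, 68.8286, 41.2665]
Distance = sqrt(118.0492) = 10.865


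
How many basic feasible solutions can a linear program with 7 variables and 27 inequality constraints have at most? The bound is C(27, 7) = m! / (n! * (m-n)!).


Each vertex corresponds to some choice of n active constraints out of m, so the number of vertices is at most C(m, n) = m! / (n!(m-n)!).
m = 27, n = 7
Numerator: 27 * 26 * 25 * 24 * 23 * 22 * 21
Denominator: 7! = 5040
C(27, 7) = 888030


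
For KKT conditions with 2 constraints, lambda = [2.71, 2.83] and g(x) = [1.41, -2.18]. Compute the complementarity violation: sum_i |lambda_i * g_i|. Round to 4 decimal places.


KKT complementary slackness check:
lambda_1 * g_1 = 2.71 * 1.41 = 3.8211
lambda_2 * g_2 = 2.83 * -2.18 = -6.1694
Total violation = 3.8211 + 6.1694 = 9.9905


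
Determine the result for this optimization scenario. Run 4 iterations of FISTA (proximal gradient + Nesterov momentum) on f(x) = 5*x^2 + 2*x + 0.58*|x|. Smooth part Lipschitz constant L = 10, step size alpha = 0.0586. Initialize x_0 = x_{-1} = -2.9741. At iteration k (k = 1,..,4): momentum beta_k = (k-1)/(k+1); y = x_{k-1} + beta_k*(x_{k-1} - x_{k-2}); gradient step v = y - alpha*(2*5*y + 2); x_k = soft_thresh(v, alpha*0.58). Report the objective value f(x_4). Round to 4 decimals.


FISTA on f(x) = 5*x^2 + 2*x + 0.58*|x|
L = 10, alpha = 0.0586
Iteration 1: beta = 0.0, y = -2.9741 + 0.0*(-2.9741 + 2.9741) = -2.9741
  grad(y) = -27.741, v = y - alpha*grad = -1.3485
  prox(v) = soft_thresh(-1.3485, 0.034) = -1.3145
Iteration 2: beta = 0.3333, y = -1.3145 + 0.3333*(-1.3145 + 2.9741) = -0.7613
  grad(y) = -5.6129, v = y - alpha*grad = -0.4324
  prox(v) = soft_thresh(-0.4324, 0.034) = -0.3984
Iteration 3: beta = 0.5, y = -0.3984 + 0.5*(-0.3984 + 1.3145) = 0.0597
  grad(y) = 2.5967, v = y - alpha*grad = -0.0925
  prox(v) = soft_thresh(-0.0925, 0.034) = -0.0585
Iteration 4: beta = 0.6, y = -0.0585 + 0.6*(-0.0585 + 0.3984) = 0.1454
  grad(y) = 3.4542, v = y - alpha*grad = -0.057
  prox(v) = soft_thresh(-0.057, 0.034) = -0.023
f(x_4) = 5*(-0.023)^2 + 2*(-0.023) + 0.58*|-0.023| = -0.03


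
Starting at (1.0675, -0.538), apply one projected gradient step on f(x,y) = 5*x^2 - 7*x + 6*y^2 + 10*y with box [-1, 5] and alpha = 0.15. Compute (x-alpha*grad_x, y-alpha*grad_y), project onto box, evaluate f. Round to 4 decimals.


Step 1: Compute gradient at (1.0675, -0.538).
grad_x = 2*5*1.0675 - 7 = 3.675
grad_y = 2*6*-0.538 + 10 = 3.544
Step 2: Gradient step.
x_raw = 1.0675 - 0.15*3.675 = 0.5163
y_raw = -0.538 - 0.15*3.544 = -1.0696
Step 3: Project onto [-1, 5].
x_proj = clip(0.5163) = 0.5163
y_proj = clip(-1.0696) = -1.0
Step 4: Evaluate f.
f(0.5163, -1.0) = -6.2812


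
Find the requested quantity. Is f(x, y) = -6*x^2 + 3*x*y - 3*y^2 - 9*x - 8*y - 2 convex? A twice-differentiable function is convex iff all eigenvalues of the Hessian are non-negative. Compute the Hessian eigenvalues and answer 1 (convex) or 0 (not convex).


The Hessian of f(x,y) = -6*x^2 + 3*x*y - 3*y^2 - 9*x - 8*y - 2 is:
H = [[-12, 3], [3, -6]]
Trace = -12 - 6 = -18
Determinant = -12*-6 - (3)^2 = 63
Discriminant = (-18)^2 - 4*63 = 72.0
Eigenvalues: lambda_1 = -13.2426, lambda_2 = -4.7574
The function is not convex.

0


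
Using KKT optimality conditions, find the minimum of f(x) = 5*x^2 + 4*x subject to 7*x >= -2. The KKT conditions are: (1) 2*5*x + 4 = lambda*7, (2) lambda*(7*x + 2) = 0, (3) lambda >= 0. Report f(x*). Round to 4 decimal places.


Step 1: Try lambda = 0 (constraint inactive).
x_unc = -4/(2*5) = -0.4
Check: 7*-0.4 = -2.8 < -2 -- violated!
Step 2: Constraint must be active: 7*x = -2
x* = -2/7 = -0.2857 (rounded; the exact value -2/7 is used below)
lambda = (2*5*(-2/7) + 4)/7 = 0.1633
Step 3: Compute optimal value.
f(x*) = 5*(-2/7)^2 + 4*(-2/7) = -0.7347


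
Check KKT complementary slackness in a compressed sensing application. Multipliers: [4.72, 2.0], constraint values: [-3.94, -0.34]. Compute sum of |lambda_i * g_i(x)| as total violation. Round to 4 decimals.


KKT complementary slackness check:
lambda_1 * g_1 = 4.72 * -3.94 = -18.5968
lambda_2 * g_2 = 2.0 * -0.34 = -0.68
Total violation = 18.5968 + 0.68 = 19.2768


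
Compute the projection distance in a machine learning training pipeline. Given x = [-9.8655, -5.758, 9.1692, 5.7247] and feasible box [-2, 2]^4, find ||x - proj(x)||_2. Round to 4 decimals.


Project each component onto [-2, 2].
clip(-9.8655) = -2.0, clip(-5.758) = -2.0, clip(9.1692) = 2.0, clip(5.7247) = 2.0
Projection = [-2.0, -2.0, 2.0, 2.0]
Squared diffs: [61.8661, 14.1226, 51.3974, 13.8734]
Distance = sqrt(141.2595) = 11.8853


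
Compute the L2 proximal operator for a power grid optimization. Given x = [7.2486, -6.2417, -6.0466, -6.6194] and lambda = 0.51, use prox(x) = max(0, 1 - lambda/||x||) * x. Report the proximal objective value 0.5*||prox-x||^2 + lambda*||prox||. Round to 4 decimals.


Step 1: Compute ||x||.
||x|| = 13.1103
Step 2: Compute scaling factor.
scale = max(0, 1 - 0.51/13.1103) = 0.9611
Step 3: prox(x) = [6.9666, -5.9989, -5.8114, -6.3619]
||prox(x)|| = 12.6003
Step 4: Proximal objective.
0.5*||prox-x||^2 = 0.1301
lambda*||prox|| = 6.4262
Total = 6.5562


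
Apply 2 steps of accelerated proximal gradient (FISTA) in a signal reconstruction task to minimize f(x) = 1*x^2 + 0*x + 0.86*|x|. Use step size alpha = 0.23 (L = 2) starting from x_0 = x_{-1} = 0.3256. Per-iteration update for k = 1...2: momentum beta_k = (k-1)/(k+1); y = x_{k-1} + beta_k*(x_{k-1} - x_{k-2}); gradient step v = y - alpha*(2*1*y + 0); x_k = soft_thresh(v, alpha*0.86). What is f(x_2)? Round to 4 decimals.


FISTA on f(x) = 1*x^2 + 0*x + 0.86*|x|
L = 2, alpha = 0.23
Iteration 1: beta = 0.0, y = 0.3256 + 0.0*(0.3256 - 0.3256) = 0.3256
  grad(y) = 0.6512, v = y - alpha*grad = 0.1758
  prox(v) = soft_thresh(0.1758, 0.1978) = 0.0
Iteration 2: beta = 0.3333, y = 0.0 + 0.3333*(0.0 - 0.3256) = -0.1085
  grad(y) = -0.2171, v = y - alpha*grad = -0.0586
  prox(v) = soft_thresh(-0.0586, 0.1978) = 0.0
f(x_2) = 1*0.0^2 + 0*0.0 + 0.86*|0.0| = 0.0


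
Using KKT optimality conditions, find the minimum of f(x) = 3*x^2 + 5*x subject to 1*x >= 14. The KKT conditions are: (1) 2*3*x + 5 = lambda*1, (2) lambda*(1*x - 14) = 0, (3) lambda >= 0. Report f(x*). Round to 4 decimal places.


Step 1: Try lambda = 0 (constraint inactive).
x_unc = -5/(2*3) = -0.8333
Check: 1*-0.8333 = -0.8333 < 14 -- violated!
Step 2: Constraint must be active: 1*x = 14
x* = 14/1 = 14.0
lambda = (2*3*14.0 + 5)/1 = 89.0
Step 3: Compute optimal value.
f(x*) = 3*14.0^2 + 5*14.0 = 658.0


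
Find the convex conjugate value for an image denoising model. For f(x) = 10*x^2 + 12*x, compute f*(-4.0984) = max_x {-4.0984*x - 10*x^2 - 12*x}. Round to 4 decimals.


f*(y) = sup_x {y*x - a*x^2 - b*x} = sup_x {(y-b)*x - a*x^2}
FOC: (y - b) - 2a*x = 0 => x* = (y - b)/(2a)
x* = (-4.0984 - 12)/(2*10) = -0.8049
f*(-4.0984) = (y-b)^2/(4a) = (-4.0984 - 12)^2/(4*10)
= 259.1585/40 = 6.479


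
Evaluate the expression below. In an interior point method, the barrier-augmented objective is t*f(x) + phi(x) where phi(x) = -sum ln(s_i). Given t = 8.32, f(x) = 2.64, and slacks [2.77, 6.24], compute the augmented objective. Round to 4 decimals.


Step 1: Compute log-barrier.
ln values: [1.0188, 1.831]
phi = -(1.0188 + 1.831) = -2.8498
Step 2: Compute augmented objective.
t*f(x) = 8.32*2.64 = 21.9648
Total = 21.9648 - 2.8498 = 19.115


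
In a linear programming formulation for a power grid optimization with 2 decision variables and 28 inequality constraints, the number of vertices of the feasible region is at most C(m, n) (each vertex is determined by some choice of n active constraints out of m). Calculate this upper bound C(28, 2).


Each vertex corresponds to some choice of n active constraints out of m, so the number of vertices is at most C(m, n) = m! / (n!(m-n)!).
m = 28, n = 2
Numerator: 28 * 27
Denominator: 2! = 2
C(28, 2) = 378


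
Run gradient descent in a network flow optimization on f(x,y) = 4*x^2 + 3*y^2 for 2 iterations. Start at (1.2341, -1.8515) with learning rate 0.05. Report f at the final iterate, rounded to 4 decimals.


Gradient descent on f(x,y) = 4*x^2 + 3*y^2.
Starting point: (1.2341, -1.8515), alpha = 0.05
Step 1: grad_x = 2*4*1.2341 = 9.8728, grad_y = 2*3*-1.8515 = -11.109
  x_1 = 1.2341 - 0.05*9.8728 = 0.7405
  y_1 = -1.8515 - 0.05*-11.109 = -1.2961
Step 2: grad_x = 2*4*0.7405 = 5.9237, grad_y = 2*3*-1.2961 = -7.7763
  x_2 = 0.7405 - 0.05*5.9237 = 0.4443
  y_2 = -1.2961 - 0.05*-7.7763 = -0.9072
f(0.4443, -0.9072) = 4*0.4443^2 + 3*(-0.9072)^2 = 3.2588


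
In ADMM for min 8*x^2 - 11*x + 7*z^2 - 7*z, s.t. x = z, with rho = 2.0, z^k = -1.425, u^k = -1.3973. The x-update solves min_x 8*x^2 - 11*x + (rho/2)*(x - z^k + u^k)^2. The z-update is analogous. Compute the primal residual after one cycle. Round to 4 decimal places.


ADMM iteration with rho = 2.0, z^k = -1.425, u^k = -1.3973
Step 1: x-update.
Minimize 8*x^2 - 11*x + (2.0/2)*(x + 1.425 - 1.3973)^2
FOC: (2*8 + 2.0)*x = 11 + 2.0*(-1.425 + 1.3973)
x^{k+1} = 0.608
Step 2: z-update.
Minimize 7*z^2 - 7*z + (2.0/2)*(0.608 - z - 1.3973)^2
FOC: (2*7 + 2.0)*z = 7 + 2.0*(0.608 - 1.3973)
z^{k+1} = 0.3388
Step 3: u-update.
u^{k+1} = -1.3973 + 0.608 - 0.3388 = -1.1281
Step 4: Primal residual = |0.608 - 0.3388| = 0.2692


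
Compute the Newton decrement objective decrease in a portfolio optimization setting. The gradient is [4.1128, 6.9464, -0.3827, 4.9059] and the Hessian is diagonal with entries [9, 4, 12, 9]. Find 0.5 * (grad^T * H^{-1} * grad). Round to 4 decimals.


Step 1: H is diagonal, so H^(-1) * g = [0.457, 1.7366, -0.0319, 0.5451].
Step 2: g^T H^(-1) g = sum_i g_i^2 / H_ii
  = (4.1128)^2/9 + (6.9464)^2/4 + (-0.3827)^2/12 + (4.9059)^2/9
  = 1.8795 + 12.0631 + 0.0122 + 2.6742 = 16.629
Step 3: Objective decrease = 0.5 * g^T H^(-1) g = 8.3145


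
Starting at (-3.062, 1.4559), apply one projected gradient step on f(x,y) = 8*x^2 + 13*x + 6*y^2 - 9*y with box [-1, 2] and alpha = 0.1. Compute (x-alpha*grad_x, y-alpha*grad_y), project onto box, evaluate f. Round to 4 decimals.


Step 1: Compute gradient at (-3.062, 1.4559).
grad_x = 2*8*-3.062 + 13 = -35.992
grad_y = 2*6*1.4559 - 9 = 8.4708
Step 2: Gradient step.
x_raw = -3.062 - 0.1*-35.992 = 0.5372
y_raw = 1.4559 - 0.1*8.4708 = 0.6088
Step 3: Project onto [-1, 2].
x_proj = clip(0.5372) = 0.5372
y_proj = clip(0.6088) = 0.6088
Step 4: Evaluate f.
f(0.5372, 0.6088) = 6.0369


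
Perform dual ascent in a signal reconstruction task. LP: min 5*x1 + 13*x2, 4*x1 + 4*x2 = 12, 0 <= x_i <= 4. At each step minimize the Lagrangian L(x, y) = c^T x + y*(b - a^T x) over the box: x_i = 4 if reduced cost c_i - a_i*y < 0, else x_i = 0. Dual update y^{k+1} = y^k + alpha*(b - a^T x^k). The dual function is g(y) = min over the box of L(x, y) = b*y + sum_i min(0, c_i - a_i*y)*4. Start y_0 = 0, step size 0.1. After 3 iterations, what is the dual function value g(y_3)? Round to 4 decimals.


Dual ascent for LP: min 5*x1 + 13*x2, 4*x1 + 4*x2 = 12, 0 <= x_i <= 4
Step 1: y^k = 0.0, reduced costs: (5.0, 13.0)
  x^k = (0.0, 0.0), subgradient = b - a^T x = 12.0
  y^{k+1} = 0.0 + 0.1*12.0 = 1.2
Step 2: y^k = 1.2, reduced costs: (0.2, 8.2)
  x^k = (0.0, 0.0), subgradient = b - a^T x = 12.0
  y^{k+1} = 1.2 + 0.1*12.0 = 2.4
Step 3: y^k = 2.4, reduced costs: (-4.6, 3.4)
  x^k = (4.0, 0.0), subgradient = b - a^T x = -4.0
  y^{k+1} = 2.4 + 0.1*-4.0 = 2.0
Dual objective at y_3 = 2.0: reduced costs (-3.0, 5.0), box minimizer x = (4.0, 0.0)
g(y_3) = b*y + (c1 - a1*y)*x1 + (c2 - a2*y)*x2 = 12*2.0 + (-3.0)*4.0 + 5.0*0.0 = 24.0 - 12.0 + 0.0 = 12.0


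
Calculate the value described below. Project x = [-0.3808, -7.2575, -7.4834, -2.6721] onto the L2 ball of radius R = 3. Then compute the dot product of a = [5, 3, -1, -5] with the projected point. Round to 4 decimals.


Step 1: Compute ||x|| (intermediates to 6 decimals).
||x|| = sqrt((-0.3808)^2 + (-7.2575)^2 + (-7.4834)^2 + (-2.6721)^2) = 10.768366
Step 2: Project.
Since ||x|| > R, scale = R/||x|| = 3/10.768366 = 0.278594, proj(x) = scale * x
proj(x) = [-0.106089, -2.021896, -2.08483, -0.744431]
Step 3: Dot product.
a^T * proj(x) = 5*(-0.106089) + 3*(-2.021896) - 1*(-2.08483) - 5*(-0.744431) = -0.7891


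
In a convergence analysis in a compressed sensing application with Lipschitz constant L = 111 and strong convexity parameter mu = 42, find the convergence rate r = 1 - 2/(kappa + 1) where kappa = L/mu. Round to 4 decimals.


Step 1: Compute the condition number.
kappa = L/mu = 111/42 = 2.6429
Step 2: Compute the convergence rate.
r = 1 - 2/(kappa + 1) = 1 - 2*mu/(L + mu) = (L - mu)/(L + mu) = 69/153 = 0.451


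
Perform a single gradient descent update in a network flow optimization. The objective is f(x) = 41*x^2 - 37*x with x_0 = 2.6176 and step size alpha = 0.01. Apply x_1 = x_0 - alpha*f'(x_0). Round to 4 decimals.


We compute the gradient at x_0 and apply the update.
f'(x) = 82*x - 37
f'(2.6176) = 82*2.6176 - 37 = 177.6432
x_1 = 2.6176 - 0.01*177.6432 = 0.8412


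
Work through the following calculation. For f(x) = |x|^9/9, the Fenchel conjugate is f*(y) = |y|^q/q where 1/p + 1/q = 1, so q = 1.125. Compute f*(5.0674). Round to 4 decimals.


The conjugate exponent q satisfies 1/p + 1/q = 1.
p = 9, so q = 9/(9 - 1) = 1.125
|y|^q = 5.0674^1.125 = 6.207
f*(5.0674) = 6.207 / 1.125 = 5.5174


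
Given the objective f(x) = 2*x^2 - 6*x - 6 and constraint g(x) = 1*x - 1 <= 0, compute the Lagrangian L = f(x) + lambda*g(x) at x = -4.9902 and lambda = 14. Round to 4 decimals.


Step 1: Evaluate f(x).
f(-4.9902) = 2*(-4.9902)^2 - 6*(-4.9902) - 6 = 73.7454
Step 2: Evaluate g(x).
g(-4.9902) = 1*-4.9902 - 1 = -5.9902
Step 3: Compute Lagrangian.
L = 73.7454 + 14*-5.9902 = -10.1174


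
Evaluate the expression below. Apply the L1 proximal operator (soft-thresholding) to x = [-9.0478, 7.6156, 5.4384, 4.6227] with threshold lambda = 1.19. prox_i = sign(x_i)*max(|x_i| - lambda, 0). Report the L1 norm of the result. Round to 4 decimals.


Soft-thresholding with lambda = 1.19:
prox(-9.0478) = sign(-9.0478)*max(|-9.0478| - 1.19, 0) = -7.8578
prox(7.6156) = sign(7.6156)*max(|7.6156| - 1.19, 0) = 6.4256
prox(5.4384) = sign(5.4384)*max(|5.4384| - 1.19, 0) = 4.2484
prox(4.6227) = sign(4.6227)*max(|4.6227| - 1.19, 0) = 3.4327
prox(x) = [-7.8578, 6.4256, 4.2484, 3.4327]
||prox(x)||_1 = 7.8578 + 6.4256 + 4.2484 + 3.4327 = 21.9645


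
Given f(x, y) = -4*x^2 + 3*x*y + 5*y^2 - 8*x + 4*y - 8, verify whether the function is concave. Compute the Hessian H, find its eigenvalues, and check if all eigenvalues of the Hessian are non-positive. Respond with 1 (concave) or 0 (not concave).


The Hessian of f(x,y) = -4*x^2 + 3*x*y + 5*y^2 - 8*x + 4*y - 8 is:
H = [[-8, 3], [3, 10]]
Trace = -8 + 10 = 2
Determinant = -8*10 - (3)^2 = -89
Discriminant = (2)^2 - 4*-89 = 360.0
Eigenvalues: lambda_1 = -8.4868, lambda_2 = 10.4868
The function is not concave.

0


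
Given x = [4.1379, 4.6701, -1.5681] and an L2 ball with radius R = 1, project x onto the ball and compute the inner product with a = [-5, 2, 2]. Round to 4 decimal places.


Step 1: Compute ||x|| (intermediates to 6 decimals).
||x|| = sqrt(4.1379^2 + 4.6701^2 + (-1.5681)^2) = 6.433583
Step 2: Project.
Since ||x|| > R, scale = R/||x|| = 1/6.433583 = 0.155434, proj(x) = scale * x
proj(x) = [0.64317, 0.725892, -0.243736]
Step 3: Dot product.
a^T * proj(x) = -5*0.64317 + 2*0.725892 + 2*(-0.243736) = -2.2515


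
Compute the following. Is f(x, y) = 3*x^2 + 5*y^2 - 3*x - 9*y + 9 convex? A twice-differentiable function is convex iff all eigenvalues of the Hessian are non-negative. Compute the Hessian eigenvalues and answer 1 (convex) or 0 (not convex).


The Hessian of f(x,y) = 3*x^2 + 5*y^2 - 3*x - 9*y + 9 is:
H = [[6, 0], [0, 10]]
Trace = 6 + 10 = 16
Determinant = 6*10 - (0)^2 = 60
Discriminant = (16)^2 - 4*60 = 16.0
Eigenvalues: lambda_1 = 6.0, lambda_2 = 10.0
The function is convex.

1


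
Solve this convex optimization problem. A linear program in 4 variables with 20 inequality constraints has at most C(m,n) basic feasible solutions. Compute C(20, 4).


Each vertex corresponds to some choice of n active constraints out of m, so the number of vertices is at most C(m, n) = m! / (n!(m-n)!).
m = 20, n = 4
Numerator: 20 * 19 * 18 * 17
Denominator: 4! = 24
C(20, 4) = 4845


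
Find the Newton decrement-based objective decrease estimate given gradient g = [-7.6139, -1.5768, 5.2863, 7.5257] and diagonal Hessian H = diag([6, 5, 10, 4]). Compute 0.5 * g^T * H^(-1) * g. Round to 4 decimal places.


Step 1: H is diagonal, so H^(-1) * g = [-1.269, -0.3154, 0.5286, 1.8814].
Step 2: g^T H^(-1) g = sum_i g_i^2 / H_ii
  = (-7.6139)^2/6 + (-1.5768)^2/5 + (5.2863)^2/10 + (7.5257)^2/4
  = 9.6619 + 0.4973 + 2.7945 + 14.159 = 27.1127
Step 3: Objective decrease = 0.5 * g^T H^(-1) g = 13.5564


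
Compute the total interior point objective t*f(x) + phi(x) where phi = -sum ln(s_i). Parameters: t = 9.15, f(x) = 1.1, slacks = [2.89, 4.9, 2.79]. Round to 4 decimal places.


Step 1: Compute log-barrier.
ln values: [1.0613, 1.5892, 1.026]
phi = -(1.0613 + 1.5892 + 1.026) = -3.6765
Step 2: Compute augmented objective.
t*f(x) = 9.15*1.1 = 10.065
Total = 10.065 - 3.6765 = 6.3885


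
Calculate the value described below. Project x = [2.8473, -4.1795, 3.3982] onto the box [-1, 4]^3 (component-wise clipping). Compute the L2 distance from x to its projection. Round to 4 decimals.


Project each component onto [-1, 4].
clip(2.8473) = 2.8473, clip(-4.1795) = -1.0, clip(3.3982) = 3.3982
Projection = [2.8473, -1.0, 3.3982]
Squared diffs: [0.0, 10.1092, 0.0]
Distance = sqrt(10.1092) = 3.1795


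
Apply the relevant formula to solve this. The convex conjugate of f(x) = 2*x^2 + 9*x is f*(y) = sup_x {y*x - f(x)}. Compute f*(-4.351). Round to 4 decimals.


f*(y) = sup_x {y*x - a*x^2 - b*x} = sup_x {(y-b)*x - a*x^2}
FOC: (y - b) - 2a*x = 0 => x* = (y - b)/(2a)
x* = (-4.351 - 9)/(2*2) = -3.3378
f*(-4.351) = (y-b)^2/(4a) = (-4.351 - 9)^2/(4*2)
= 178.2492/8 = 22.2812


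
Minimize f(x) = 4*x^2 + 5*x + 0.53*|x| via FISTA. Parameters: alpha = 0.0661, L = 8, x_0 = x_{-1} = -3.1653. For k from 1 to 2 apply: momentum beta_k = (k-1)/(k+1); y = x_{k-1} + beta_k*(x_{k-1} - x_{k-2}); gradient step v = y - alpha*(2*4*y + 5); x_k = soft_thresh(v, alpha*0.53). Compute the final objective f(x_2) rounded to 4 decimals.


FISTA on f(x) = 4*x^2 + 5*x + 0.53*|x|
L = 8, alpha = 0.0661
Iteration 1: beta = 0.0, y = -3.1653 + 0.0*(-3.1653 + 3.1653) = -3.1653
  grad(y) = -20.3224, v = y - alpha*grad = -1.822
  prox(v) = soft_thresh(-1.822, 0.035) = -1.787
Iteration 2: beta = 0.3333, y = -1.787 + 0.3333*(-1.787 + 3.1653) = -1.3275
  grad(y) = -5.6201, v = y - alpha*grad = -0.956
  prox(v) = soft_thresh(-0.956, 0.035) = -0.921
f(x_2) = 4*(-0.921)^2 + 5*(-0.921) + 0.53*|-0.921| = -0.7239


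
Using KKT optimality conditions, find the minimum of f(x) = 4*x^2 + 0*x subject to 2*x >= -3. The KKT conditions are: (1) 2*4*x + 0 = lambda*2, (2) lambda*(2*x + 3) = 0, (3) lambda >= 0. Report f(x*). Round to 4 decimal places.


Step 1: Try lambda = 0 (constraint inactive).
Stationarity: 2*4*x + 0 = 0
x* = 0/(2*4) = 0.0
Check constraint: 2*0.0 = 0.0 >= -3 -- satisfied.
Step 2: Compute optimal value.
f(x*) = 4*0.0^2 + 0*0.0 = 0.0
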